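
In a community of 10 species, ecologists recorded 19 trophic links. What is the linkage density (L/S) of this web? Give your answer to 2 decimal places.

There are L = 19 links among S = 10 species.
L/S = 19/10 = 1.9000 ≈ 1.90.

L/S = 1.90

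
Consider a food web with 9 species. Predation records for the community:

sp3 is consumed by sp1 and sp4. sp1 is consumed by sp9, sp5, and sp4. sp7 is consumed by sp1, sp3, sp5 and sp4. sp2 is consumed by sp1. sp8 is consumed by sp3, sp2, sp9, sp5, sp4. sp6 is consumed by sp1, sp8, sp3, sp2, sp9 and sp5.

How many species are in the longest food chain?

One longest chain: sp6 → sp8 → sp3 → sp1 → sp9.
It has 5 species and 4 links.

5 species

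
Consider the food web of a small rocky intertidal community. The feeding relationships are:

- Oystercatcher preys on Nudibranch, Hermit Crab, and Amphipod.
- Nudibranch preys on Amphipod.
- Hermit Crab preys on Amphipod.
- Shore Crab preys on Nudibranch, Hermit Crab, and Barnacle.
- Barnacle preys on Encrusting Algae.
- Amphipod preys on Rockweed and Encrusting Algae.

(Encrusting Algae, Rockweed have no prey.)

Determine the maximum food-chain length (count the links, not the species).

3 links

One longest chain: Encrusting Algae → Amphipod → Hermit Crab → Oystercatcher.
It has 4 species and 3 links.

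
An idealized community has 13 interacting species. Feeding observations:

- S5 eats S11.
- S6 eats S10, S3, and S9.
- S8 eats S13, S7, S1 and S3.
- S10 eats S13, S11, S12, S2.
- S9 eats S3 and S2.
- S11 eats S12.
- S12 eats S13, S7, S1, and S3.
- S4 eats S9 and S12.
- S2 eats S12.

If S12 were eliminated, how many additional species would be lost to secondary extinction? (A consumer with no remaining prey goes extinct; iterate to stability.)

Remove S12.
Round 1: S11 (all prey gone), S2 (all prey gone) → extinct.
Round 2: S5 (all prey gone) → extinct.
No further losses. Total secondary extinctions: 3.

3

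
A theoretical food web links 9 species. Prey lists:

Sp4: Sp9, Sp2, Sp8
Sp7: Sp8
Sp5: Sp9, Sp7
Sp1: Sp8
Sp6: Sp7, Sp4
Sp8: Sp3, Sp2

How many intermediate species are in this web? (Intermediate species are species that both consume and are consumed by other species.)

3

Intermediate species (has both prey and predators): Sp8, Sp7, Sp4.
Count: 3.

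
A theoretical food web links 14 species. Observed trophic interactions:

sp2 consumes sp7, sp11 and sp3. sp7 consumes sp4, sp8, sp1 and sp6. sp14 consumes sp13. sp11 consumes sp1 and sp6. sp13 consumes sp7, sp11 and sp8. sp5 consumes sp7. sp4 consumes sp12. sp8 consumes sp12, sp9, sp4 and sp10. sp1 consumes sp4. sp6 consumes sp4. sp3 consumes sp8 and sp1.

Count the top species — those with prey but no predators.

3

Top species (has prey, but nothing eats it): sp5, sp2, sp14.
Count: 3.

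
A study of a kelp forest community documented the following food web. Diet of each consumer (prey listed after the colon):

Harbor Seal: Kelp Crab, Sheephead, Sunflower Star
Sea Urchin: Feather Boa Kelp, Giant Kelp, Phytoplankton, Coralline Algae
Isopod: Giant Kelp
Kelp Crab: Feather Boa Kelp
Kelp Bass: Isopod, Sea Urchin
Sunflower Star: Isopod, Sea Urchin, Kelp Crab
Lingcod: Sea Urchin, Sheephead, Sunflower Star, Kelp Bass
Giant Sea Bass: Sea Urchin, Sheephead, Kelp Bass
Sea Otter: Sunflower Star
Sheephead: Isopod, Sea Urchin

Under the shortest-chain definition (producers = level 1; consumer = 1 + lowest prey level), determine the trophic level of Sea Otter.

Trophic level 4

Giant Kelp is a producer → level 1.
Isopod eats Giant Kelp → level 2.
Sunflower Star eats Isopod → level 3.
Sea Otter eats Sunflower Star → level 4.
No prey of Sea Otter is below level 3, so 4 is the minimum.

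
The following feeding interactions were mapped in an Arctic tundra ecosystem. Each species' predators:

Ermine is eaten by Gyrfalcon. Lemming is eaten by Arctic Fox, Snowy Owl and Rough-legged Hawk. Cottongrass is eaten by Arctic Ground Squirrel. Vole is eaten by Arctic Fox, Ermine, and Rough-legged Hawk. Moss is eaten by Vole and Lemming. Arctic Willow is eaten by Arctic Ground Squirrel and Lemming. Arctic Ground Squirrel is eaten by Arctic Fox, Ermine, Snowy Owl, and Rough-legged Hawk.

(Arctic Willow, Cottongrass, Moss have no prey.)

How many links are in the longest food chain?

One longest chain: Moss → Vole → Ermine → Gyrfalcon.
It has 4 species and 3 links.

3 links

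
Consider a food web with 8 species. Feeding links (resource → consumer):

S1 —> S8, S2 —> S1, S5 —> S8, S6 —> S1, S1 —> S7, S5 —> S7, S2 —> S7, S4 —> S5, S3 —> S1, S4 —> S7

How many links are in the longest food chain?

2 links

One longest chain: S4 → S5 → S8.
It has 3 species and 2 links.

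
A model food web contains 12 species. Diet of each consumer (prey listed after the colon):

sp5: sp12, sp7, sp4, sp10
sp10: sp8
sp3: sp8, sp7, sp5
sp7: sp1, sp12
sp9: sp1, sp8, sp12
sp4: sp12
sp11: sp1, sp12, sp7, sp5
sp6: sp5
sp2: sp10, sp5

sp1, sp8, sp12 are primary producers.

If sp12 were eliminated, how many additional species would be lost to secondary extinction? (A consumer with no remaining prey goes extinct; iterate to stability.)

1

Remove sp12.
Round 1: sp4 (all prey gone) → extinct.
No further losses. Total secondary extinctions: 1.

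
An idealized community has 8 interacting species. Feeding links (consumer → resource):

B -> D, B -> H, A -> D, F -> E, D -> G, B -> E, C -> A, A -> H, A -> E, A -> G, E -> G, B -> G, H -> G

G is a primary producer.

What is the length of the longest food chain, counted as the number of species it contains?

4 species

One longest chain: G → H → A → C.
It has 4 species and 3 links.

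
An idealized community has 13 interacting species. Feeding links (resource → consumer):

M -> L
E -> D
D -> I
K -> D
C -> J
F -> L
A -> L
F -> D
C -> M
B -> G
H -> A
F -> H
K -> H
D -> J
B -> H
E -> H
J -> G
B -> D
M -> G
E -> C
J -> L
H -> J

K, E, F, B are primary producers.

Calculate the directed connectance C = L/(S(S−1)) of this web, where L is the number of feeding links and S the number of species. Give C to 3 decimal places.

C = 0.141

The web has S = 13 species and L = 22 feeding links.
C = L / (S(S−1)) = 22 / 156 = 0.1410 ≈ 0.141.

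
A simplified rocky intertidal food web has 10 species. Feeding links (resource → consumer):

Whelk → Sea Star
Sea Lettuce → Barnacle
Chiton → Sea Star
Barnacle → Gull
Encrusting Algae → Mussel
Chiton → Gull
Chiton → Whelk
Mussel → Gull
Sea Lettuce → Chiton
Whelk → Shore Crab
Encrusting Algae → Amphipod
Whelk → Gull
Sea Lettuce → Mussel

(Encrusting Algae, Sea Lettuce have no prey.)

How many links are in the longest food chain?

3 links

One longest chain: Sea Lettuce → Chiton → Whelk → Gull.
It has 4 species and 3 links.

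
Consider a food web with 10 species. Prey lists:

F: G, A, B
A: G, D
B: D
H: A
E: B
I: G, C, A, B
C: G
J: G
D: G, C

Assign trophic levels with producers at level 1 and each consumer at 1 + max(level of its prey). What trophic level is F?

G is a producer → level 1.
C eats G → level 2.
D eats C (level 2); other prey at levels: G 1 → level 3.
A eats D (level 3); other prey at levels: G 1 → level 4.
F eats A (level 4); other prey at levels: G 1, B 4 → level 5.

Trophic level 5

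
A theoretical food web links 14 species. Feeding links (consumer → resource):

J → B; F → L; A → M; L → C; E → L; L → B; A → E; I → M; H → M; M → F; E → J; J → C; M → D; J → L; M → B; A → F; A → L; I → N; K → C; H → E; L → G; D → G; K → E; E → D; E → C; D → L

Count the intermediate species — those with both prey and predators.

Intermediate species (has both prey and predators): L, F, J, D, E, M.
Count: 6.

6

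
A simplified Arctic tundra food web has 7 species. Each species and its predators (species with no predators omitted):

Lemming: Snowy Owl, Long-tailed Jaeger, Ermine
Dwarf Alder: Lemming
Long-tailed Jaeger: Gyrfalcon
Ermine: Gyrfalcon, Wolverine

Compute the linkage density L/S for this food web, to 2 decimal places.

There are L = 7 links among S = 7 species.
L/S = 7/7 = 1.0000 ≈ 1.00.

L/S = 1.00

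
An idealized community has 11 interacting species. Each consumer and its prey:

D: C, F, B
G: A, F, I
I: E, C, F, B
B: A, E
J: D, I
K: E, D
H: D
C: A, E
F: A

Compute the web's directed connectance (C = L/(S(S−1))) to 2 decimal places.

The web has S = 11 species and L = 20 feeding links.
C = L / (S(S−1)) = 20 / 110 = 0.1818 ≈ 0.18.

C = 0.18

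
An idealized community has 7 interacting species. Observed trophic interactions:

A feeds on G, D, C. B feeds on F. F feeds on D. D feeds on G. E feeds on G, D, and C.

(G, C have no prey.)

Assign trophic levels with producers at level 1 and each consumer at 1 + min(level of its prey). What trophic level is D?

G is a producer → level 1.
D eats G → level 2.

Trophic level 2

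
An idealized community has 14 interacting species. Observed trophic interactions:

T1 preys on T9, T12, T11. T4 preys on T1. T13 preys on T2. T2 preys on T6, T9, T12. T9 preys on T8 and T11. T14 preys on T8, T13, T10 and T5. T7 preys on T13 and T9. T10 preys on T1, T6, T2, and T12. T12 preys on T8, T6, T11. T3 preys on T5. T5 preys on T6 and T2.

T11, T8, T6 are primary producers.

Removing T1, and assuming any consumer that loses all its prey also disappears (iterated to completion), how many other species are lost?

Remove T1.
Round 1: T4 (all prey gone) → extinct.
No further losses. Total secondary extinctions: 1.

1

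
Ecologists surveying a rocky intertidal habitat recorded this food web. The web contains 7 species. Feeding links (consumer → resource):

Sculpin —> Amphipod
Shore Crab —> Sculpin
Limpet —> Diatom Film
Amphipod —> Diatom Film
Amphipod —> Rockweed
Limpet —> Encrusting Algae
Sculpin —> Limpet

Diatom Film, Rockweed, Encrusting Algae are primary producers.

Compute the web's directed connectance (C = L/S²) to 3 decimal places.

The web has S = 7 species and L = 7 feeding links.
C = L / S² = 7 / 49 = 0.1429 ≈ 0.143.

C = 0.143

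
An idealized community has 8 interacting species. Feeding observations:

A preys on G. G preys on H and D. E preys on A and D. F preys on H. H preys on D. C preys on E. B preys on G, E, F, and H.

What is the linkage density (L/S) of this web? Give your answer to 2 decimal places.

L/S = 1.50

There are L = 12 links among S = 8 species.
L/S = 12/8 = 1.5000 ≈ 1.50.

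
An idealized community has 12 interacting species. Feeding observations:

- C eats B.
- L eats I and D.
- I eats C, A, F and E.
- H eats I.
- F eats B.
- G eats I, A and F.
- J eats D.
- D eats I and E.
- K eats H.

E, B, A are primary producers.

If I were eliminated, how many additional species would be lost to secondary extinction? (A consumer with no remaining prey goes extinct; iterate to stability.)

Remove I.
Round 1: H (all prey gone) → extinct.
Round 2: K (all prey gone) → extinct.
No further losses. Total secondary extinctions: 2.

2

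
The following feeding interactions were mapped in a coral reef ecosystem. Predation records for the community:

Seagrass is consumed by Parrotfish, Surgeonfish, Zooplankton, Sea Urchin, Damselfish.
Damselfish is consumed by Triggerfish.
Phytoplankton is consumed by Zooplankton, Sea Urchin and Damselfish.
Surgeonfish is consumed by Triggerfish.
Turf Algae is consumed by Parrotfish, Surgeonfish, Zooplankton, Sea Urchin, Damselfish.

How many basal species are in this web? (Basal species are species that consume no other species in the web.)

Basal species (no prey listed): Phytoplankton, Turf Algae, Seagrass.
Count: 3.

3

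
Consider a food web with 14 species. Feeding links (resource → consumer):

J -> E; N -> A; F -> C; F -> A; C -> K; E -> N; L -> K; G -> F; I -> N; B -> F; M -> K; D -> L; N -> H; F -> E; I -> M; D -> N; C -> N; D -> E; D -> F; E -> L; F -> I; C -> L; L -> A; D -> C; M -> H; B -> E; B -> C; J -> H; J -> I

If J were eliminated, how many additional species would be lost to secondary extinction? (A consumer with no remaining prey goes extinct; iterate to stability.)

Remove J.
Every predator of it retains at least one other prey: I still has F; E still has B, D, F; H still has M, N.
No consumer loses all prey, so no secondary extinctions occur.

0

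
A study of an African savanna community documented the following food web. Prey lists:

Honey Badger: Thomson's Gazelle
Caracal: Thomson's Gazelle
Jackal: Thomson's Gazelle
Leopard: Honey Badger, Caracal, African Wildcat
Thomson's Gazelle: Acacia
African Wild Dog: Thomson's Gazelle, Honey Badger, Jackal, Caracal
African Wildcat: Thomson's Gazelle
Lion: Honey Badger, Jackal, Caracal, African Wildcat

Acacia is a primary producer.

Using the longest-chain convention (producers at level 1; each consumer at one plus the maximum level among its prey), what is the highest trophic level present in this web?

Producers (level 1): Acacia.
Acacia → Thomson's Gazelle → Honey Badger → Lion gives Lion level 4.
No species has a prey at level 4, so no species reaches level 5.

4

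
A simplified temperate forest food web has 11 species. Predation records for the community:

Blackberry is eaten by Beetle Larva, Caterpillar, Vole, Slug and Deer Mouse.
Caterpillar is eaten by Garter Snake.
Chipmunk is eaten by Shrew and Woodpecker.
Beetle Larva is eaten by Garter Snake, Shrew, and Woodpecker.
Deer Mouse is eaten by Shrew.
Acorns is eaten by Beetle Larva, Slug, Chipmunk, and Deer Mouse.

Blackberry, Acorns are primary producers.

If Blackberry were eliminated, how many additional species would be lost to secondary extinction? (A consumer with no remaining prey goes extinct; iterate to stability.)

Remove Blackberry.
Round 1: Vole (all prey gone), Caterpillar (all prey gone) → extinct.
No further losses. Total secondary extinctions: 2.

2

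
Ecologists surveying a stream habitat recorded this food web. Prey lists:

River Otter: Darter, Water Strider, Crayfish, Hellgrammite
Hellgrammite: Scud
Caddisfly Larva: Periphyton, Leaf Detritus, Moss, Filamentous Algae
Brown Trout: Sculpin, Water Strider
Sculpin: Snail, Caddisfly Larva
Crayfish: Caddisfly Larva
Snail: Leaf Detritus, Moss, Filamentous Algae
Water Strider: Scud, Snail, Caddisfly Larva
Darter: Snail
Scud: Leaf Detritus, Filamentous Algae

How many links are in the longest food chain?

3 links

One longest chain: Leaf Detritus → Snail → Darter → River Otter.
It has 4 species and 3 links.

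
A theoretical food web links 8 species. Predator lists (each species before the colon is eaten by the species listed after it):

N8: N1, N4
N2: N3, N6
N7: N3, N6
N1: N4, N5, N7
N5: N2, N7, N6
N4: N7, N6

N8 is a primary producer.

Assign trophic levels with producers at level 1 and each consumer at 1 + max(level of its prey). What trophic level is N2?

Trophic level 4

N8 is a producer → level 1.
N1 eats N8 → level 2.
N5 eats N1 → level 3.
N2 eats N5 → level 4.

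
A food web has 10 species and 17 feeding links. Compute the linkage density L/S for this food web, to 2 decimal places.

There are L = 17 links among S = 10 species.
L/S = 17/10 = 1.7000 ≈ 1.70.

L/S = 1.70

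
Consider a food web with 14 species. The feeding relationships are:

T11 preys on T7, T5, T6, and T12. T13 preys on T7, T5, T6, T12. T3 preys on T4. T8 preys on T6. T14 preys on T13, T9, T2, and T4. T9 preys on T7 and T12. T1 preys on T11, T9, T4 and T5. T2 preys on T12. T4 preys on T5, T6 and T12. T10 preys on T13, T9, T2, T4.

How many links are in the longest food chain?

2 links

One longest chain: T12 → T2 → T10.
It has 3 species and 2 links.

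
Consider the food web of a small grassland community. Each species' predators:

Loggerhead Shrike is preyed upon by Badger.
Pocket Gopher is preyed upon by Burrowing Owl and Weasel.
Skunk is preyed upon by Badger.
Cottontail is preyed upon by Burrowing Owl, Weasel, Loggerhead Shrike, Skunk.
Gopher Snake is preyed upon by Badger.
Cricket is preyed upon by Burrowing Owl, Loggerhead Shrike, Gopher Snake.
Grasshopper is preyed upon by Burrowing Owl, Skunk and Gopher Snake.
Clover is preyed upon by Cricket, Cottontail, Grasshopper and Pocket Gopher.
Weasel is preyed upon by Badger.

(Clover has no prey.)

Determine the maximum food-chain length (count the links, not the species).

3 links

One longest chain: Clover → Cottontail → Loggerhead Shrike → Badger.
It has 4 species and 3 links.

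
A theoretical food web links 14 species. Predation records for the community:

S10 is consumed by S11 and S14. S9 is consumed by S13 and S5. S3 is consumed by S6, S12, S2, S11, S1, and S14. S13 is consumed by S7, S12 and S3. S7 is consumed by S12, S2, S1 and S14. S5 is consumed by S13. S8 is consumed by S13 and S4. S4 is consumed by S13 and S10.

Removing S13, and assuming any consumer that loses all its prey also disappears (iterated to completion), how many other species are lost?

Remove S13.
Round 1: S3 (all prey gone), S7 (all prey gone) → extinct.
Round 2: S6 (all prey gone), S2 (all prey gone), S12 (all prey gone), S1 (all prey gone) → extinct.
No further losses. Total secondary extinctions: 6.

6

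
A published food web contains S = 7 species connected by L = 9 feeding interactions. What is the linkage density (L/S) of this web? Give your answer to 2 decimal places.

There are L = 9 links among S = 7 species.
L/S = 9/7 = 1.2857 ≈ 1.29.

L/S = 1.29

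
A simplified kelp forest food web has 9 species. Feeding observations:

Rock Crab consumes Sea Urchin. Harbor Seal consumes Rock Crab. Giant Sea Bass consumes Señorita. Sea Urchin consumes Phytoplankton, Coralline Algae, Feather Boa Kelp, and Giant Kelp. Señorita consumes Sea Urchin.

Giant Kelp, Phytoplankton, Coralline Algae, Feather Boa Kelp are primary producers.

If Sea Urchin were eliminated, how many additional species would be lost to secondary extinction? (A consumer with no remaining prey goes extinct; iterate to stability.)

4

Remove Sea Urchin.
Round 1: Señorita (all prey gone), Rock Crab (all prey gone) → extinct.
Round 2: Giant Sea Bass (all prey gone), Harbor Seal (all prey gone) → extinct.
No further losses. Total secondary extinctions: 4.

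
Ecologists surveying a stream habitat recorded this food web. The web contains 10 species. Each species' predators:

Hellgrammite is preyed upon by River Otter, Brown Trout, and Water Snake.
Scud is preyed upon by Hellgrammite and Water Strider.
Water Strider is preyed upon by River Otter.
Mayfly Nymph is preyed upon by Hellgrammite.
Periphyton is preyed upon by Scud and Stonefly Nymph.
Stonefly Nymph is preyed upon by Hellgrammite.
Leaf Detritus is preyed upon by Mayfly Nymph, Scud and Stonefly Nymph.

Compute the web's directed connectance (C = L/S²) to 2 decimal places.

C = 0.13

The web has S = 10 species and L = 13 feeding links.
C = L / S² = 13 / 100 = 0.1300 ≈ 0.13.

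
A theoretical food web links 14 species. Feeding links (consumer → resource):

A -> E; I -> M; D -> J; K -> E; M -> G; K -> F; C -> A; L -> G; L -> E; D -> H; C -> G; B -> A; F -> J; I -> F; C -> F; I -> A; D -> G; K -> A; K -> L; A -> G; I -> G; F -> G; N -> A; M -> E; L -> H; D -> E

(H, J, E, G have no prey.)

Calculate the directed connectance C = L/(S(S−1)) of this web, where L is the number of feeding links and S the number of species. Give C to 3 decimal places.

The web has S = 14 species and L = 26 feeding links.
C = L / (S(S−1)) = 26 / 182 = 0.1429 ≈ 0.143.

C = 0.143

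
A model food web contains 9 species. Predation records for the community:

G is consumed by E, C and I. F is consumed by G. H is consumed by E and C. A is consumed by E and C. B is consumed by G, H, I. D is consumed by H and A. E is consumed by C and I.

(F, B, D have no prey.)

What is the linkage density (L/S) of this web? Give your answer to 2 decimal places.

L/S = 1.67

There are L = 15 links among S = 9 species.
L/S = 15/9 = 1.6667 ≈ 1.67.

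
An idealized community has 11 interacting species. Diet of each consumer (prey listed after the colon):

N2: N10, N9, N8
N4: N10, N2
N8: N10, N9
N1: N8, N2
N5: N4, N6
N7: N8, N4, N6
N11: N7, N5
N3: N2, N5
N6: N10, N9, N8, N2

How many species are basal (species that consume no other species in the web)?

2

Basal species (no prey listed): N10, N9.
Count: 2.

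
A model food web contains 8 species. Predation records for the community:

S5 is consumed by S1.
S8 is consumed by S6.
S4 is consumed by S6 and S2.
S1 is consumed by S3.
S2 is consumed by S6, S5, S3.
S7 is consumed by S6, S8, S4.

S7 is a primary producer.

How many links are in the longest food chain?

5 links

One longest chain: S7 → S4 → S2 → S5 → S1 → S3.
It has 6 species and 5 links.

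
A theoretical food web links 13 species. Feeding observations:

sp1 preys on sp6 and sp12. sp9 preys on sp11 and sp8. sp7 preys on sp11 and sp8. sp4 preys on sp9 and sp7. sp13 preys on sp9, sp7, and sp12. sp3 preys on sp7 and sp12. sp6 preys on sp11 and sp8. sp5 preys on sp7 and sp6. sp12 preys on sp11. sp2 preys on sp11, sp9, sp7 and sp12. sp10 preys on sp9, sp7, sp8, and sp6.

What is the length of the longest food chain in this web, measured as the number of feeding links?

One longest chain: sp11 → sp6 → sp5.
It has 3 species and 2 links.

2 links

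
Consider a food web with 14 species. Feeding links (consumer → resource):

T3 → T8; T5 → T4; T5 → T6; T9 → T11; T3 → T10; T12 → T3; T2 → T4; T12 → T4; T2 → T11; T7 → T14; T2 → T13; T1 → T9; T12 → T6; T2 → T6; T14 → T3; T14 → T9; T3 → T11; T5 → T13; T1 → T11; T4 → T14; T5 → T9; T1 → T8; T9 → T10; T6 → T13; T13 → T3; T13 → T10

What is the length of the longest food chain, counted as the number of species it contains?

5 species

One longest chain: T8 → T3 → T14 → T4 → T12.
It has 5 species and 4 links.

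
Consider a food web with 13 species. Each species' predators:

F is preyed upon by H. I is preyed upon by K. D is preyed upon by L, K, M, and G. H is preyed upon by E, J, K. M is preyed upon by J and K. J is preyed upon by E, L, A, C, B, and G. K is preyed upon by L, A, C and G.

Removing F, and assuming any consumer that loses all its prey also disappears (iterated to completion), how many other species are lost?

1

Remove F.
Round 1: H (all prey gone) → extinct.
No further losses. Total secondary extinctions: 1.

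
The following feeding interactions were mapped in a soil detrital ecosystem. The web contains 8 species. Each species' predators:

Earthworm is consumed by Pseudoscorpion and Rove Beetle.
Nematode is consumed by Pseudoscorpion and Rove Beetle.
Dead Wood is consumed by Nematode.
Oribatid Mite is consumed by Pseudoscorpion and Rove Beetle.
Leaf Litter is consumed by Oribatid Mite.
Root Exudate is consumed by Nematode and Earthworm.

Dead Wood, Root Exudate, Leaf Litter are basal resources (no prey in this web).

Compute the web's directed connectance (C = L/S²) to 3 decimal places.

C = 0.156

The web has S = 8 species and L = 10 feeding links.
C = L / S² = 10 / 64 = 0.1562 ≈ 0.156.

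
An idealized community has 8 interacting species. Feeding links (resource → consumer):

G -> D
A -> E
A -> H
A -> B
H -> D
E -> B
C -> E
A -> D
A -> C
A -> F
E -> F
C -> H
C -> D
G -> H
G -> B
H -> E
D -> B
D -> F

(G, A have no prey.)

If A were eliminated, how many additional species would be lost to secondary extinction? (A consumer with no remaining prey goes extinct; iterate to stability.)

Remove A.
Round 1: C (all prey gone) → extinct.
No further losses. Total secondary extinctions: 1.

1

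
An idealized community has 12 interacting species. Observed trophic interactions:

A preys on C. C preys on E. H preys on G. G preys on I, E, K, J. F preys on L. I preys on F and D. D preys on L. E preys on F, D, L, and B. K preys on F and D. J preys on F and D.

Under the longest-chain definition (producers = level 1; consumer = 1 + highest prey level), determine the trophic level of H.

L is a producer → level 1.
F eats L → level 2.
I eats F (level 2); other prey at levels: D 2 → level 3.
G eats I (level 3); other prey at levels: K 3, J 3, E 3 → level 4.
H eats G → level 5.

Trophic level 5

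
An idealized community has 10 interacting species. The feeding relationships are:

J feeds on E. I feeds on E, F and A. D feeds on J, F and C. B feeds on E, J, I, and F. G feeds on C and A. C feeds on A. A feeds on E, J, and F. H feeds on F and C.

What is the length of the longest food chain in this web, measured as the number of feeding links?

4 links

One longest chain: E → J → A → C → D.
It has 5 species and 4 links.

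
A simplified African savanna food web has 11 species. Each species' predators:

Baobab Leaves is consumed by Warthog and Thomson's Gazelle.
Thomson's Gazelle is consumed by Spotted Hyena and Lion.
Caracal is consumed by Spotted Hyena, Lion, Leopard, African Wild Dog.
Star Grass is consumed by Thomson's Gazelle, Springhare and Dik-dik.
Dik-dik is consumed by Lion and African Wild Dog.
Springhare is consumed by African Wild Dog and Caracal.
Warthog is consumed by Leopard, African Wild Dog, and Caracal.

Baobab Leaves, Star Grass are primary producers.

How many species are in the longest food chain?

One longest chain: Star Grass → Springhare → Caracal → African Wild Dog.
It has 4 species and 3 links.

4 species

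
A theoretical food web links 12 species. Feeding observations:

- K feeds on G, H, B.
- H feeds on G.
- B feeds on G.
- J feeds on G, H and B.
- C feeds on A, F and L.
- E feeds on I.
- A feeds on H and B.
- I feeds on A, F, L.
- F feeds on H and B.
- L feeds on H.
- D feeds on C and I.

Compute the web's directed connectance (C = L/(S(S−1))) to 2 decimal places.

C = 0.17

The web has S = 12 species and L = 22 feeding links.
C = L / (S(S−1)) = 22 / 132 = 0.1667 ≈ 0.17.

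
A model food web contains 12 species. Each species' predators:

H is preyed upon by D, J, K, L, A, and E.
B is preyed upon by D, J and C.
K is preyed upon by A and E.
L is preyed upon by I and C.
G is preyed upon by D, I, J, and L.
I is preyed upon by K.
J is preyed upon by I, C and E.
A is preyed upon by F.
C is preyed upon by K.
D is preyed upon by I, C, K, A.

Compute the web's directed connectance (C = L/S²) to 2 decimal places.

C = 0.19

The web has S = 12 species and L = 27 feeding links.
C = L / S² = 27 / 144 = 0.1875 ≈ 0.19.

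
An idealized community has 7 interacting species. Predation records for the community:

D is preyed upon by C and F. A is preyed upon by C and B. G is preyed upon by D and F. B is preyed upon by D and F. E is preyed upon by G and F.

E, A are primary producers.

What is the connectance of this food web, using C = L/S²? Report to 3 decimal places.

The web has S = 7 species and L = 10 feeding links.
C = L / S² = 10 / 49 = 0.2041 ≈ 0.204.

C = 0.204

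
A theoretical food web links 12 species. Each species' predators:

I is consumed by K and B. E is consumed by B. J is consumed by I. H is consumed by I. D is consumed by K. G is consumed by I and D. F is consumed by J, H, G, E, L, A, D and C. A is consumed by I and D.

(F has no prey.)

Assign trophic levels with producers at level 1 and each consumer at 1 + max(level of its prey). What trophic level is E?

F is a producer → level 1.
E eats F → level 2.

Trophic level 2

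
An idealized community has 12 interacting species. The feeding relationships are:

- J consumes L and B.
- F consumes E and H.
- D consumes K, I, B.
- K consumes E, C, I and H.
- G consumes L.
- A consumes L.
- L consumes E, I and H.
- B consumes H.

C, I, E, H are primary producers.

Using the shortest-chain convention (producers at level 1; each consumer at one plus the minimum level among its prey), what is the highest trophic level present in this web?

Producers (level 1): C, I, E, H.
Following each consumer down to its lowest-level prey: I → L → J (levels 1 through 3).
All prey of J (L 2, B 2) are at level 2 or above, so J is at level 1 + 2 = 3.
Every consumer has at least one prey at level 2 or below, so none exceeds level 3.

3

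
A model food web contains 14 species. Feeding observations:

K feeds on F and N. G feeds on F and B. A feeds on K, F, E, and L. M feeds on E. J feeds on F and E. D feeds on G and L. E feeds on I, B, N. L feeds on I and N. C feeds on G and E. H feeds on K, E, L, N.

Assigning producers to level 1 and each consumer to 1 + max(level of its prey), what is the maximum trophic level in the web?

Producers (level 1): B, N, I, F.
B → E → M gives M level 3.
No species has a prey at level 3, so no species reaches level 4.

3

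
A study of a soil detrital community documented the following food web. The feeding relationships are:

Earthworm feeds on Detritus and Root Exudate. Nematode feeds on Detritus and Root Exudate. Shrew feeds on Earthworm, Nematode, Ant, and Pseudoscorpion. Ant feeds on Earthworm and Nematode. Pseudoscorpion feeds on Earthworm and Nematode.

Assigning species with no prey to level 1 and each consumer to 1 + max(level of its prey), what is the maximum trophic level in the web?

4

Basal resources (level 1): Root Exudate, Detritus.
Root Exudate → Earthworm → Pseudoscorpion → Shrew gives Shrew level 4.
No species has a prey at level 4, so no species reaches level 5.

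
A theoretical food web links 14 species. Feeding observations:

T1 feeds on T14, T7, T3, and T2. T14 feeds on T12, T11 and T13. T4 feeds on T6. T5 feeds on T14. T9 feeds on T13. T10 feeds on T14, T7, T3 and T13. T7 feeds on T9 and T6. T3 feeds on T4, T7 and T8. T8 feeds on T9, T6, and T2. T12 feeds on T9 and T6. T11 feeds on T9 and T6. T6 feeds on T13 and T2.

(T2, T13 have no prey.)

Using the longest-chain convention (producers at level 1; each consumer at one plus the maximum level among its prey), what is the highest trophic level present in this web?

5

Producers (level 1): T2, T13.
T2 → T6 → T7 → T3 → T10 gives T10 level 5.
No species has a prey at level 5, so no species reaches level 6.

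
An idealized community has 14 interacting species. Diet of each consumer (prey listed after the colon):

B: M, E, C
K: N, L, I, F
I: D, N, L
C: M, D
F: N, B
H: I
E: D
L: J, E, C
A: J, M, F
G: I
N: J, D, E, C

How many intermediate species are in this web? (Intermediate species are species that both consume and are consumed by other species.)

Intermediate species (has both prey and predators): E, C, N, L, B, I, F.
Count: 7.

7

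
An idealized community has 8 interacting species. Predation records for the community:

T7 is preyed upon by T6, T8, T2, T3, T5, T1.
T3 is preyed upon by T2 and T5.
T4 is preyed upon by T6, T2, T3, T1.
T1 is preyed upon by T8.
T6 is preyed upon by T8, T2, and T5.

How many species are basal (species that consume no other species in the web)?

2

Basal species (no prey listed): T4, T7.
Count: 2.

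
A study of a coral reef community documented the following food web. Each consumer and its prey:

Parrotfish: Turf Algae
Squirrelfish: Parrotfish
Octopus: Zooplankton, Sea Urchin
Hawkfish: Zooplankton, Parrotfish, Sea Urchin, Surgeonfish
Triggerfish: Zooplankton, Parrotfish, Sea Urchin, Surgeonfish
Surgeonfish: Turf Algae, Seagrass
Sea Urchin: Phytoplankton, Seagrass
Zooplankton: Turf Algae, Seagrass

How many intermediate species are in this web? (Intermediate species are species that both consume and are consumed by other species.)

Intermediate species (has both prey and predators): Zooplankton, Parrotfish, Sea Urchin, Surgeonfish.
Count: 4.

4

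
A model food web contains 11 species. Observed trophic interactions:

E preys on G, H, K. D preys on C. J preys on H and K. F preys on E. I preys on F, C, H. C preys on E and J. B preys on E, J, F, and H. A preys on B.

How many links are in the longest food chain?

4 links

One longest chain: G → E → F → B → A.
It has 5 species and 4 links.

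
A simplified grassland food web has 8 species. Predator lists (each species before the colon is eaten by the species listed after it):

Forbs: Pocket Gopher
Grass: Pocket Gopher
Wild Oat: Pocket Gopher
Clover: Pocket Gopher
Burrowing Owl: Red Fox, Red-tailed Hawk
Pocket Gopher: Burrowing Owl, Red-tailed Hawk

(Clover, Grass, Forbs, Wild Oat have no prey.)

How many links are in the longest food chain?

One longest chain: Clover → Pocket Gopher → Burrowing Owl → Red Fox.
It has 4 species and 3 links.

3 links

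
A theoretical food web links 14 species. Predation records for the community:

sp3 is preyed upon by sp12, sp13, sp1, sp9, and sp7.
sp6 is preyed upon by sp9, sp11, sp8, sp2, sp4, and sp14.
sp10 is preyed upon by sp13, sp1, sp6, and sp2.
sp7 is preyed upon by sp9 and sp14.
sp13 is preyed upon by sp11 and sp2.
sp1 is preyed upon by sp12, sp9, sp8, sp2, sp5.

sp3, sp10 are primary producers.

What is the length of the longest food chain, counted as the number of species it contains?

3 species

One longest chain: sp3 → sp7 → sp14.
It has 3 species and 2 links.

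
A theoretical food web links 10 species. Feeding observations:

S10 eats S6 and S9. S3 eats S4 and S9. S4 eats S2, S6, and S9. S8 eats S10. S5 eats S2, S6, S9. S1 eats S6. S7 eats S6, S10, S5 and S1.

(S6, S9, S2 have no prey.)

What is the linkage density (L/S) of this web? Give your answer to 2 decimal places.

There are L = 16 links among S = 10 species.
L/S = 16/10 = 1.6000 ≈ 1.60.

L/S = 1.60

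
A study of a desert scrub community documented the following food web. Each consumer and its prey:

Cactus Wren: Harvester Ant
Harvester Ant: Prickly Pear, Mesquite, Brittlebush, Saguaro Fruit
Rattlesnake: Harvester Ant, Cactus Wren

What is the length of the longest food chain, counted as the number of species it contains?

4 species

One longest chain: Prickly Pear → Harvester Ant → Cactus Wren → Rattlesnake.
It has 4 species and 3 links.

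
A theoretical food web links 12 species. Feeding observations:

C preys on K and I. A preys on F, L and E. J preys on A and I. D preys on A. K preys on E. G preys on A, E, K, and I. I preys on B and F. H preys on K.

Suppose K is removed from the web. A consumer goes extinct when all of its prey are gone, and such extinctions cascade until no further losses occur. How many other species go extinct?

Remove K.
Round 1: H (all prey gone) → extinct.
No further losses. Total secondary extinctions: 1.

1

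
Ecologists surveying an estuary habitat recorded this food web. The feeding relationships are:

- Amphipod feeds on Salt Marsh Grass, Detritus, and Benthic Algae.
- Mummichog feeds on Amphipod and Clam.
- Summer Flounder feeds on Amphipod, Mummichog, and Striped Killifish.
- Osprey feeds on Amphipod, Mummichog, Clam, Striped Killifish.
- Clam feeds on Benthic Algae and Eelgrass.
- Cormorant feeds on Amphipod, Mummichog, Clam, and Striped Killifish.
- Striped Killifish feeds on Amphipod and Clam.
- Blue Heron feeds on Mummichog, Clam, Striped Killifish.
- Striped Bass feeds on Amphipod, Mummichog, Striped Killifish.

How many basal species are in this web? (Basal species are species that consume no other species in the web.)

4

Basal species (no prey listed): Detritus, Salt Marsh Grass, Eelgrass, Benthic Algae.
Count: 4.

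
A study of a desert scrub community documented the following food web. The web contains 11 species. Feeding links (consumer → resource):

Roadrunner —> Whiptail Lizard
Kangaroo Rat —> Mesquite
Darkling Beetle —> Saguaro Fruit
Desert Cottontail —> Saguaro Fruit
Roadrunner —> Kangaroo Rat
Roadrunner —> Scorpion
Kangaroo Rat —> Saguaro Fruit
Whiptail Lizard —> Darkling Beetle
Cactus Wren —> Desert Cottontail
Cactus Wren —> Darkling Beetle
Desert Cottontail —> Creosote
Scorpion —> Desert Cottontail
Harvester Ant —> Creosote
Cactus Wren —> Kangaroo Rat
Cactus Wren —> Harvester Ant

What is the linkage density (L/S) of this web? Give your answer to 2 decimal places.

There are L = 15 links among S = 11 species.
L/S = 15/11 = 1.3636 ≈ 1.36.

L/S = 1.36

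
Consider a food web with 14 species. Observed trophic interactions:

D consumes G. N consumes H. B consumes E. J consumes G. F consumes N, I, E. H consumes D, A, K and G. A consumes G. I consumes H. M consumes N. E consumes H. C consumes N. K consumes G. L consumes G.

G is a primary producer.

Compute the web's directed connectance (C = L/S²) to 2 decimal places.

The web has S = 14 species and L = 18 feeding links.
C = L / S² = 18 / 196 = 0.0918 ≈ 0.09.

C = 0.09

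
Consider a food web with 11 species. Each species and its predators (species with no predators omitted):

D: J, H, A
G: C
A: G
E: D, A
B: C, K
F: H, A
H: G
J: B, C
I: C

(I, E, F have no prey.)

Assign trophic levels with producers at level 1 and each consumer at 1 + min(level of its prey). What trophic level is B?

E is a producer → level 1.
D eats E → level 2.
J eats D → level 3.
B eats J → level 4.
No prey of B is below level 3, so 4 is the minimum.

Trophic level 4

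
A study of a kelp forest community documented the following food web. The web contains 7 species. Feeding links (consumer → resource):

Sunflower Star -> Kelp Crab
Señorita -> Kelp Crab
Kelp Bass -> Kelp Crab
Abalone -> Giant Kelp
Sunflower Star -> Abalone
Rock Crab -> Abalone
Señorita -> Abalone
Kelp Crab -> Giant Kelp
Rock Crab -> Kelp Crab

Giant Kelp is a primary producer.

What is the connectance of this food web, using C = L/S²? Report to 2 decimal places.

C = 0.18

The web has S = 7 species and L = 9 feeding links.
C = L / S² = 9 / 49 = 0.1837 ≈ 0.18.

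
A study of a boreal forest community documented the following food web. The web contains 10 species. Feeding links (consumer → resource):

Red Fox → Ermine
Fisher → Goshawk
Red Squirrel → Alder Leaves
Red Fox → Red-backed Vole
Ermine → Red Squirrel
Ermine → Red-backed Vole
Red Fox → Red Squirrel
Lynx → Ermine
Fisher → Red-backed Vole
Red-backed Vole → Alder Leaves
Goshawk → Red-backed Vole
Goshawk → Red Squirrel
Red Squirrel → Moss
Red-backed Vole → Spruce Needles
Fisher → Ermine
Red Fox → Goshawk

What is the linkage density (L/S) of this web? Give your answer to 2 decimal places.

There are L = 16 links among S = 10 species.
L/S = 16/10 = 1.6000 ≈ 1.60.

L/S = 1.60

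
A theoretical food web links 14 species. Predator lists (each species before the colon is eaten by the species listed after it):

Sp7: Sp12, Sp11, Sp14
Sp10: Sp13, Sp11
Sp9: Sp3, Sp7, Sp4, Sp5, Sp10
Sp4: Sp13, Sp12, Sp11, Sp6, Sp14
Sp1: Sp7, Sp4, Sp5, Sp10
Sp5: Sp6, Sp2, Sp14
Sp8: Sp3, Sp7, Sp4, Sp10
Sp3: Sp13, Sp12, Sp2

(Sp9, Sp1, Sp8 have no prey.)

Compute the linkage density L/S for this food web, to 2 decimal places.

L/S = 2.07

There are L = 29 links among S = 14 species.
L/S = 29/14 = 2.0714 ≈ 2.07.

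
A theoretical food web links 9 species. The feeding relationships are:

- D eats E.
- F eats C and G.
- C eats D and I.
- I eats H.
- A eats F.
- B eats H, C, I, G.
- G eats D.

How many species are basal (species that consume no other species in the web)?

2

Basal species (no prey listed): E, H.
Count: 2.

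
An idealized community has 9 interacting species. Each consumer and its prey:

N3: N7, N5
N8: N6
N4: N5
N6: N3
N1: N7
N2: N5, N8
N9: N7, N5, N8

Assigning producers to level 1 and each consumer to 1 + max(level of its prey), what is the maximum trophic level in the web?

5

Producers (level 1): N7, N5.
N7 → N3 → N6 → N8 → N9 gives N9 level 5.
No species has a prey at level 5, so no species reaches level 6.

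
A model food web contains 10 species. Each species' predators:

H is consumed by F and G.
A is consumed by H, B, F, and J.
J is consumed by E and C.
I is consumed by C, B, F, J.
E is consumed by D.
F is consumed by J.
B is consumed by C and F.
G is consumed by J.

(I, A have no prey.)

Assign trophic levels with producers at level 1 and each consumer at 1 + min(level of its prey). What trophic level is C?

Trophic level 2

I is a producer → level 1.
C eats I → level 2.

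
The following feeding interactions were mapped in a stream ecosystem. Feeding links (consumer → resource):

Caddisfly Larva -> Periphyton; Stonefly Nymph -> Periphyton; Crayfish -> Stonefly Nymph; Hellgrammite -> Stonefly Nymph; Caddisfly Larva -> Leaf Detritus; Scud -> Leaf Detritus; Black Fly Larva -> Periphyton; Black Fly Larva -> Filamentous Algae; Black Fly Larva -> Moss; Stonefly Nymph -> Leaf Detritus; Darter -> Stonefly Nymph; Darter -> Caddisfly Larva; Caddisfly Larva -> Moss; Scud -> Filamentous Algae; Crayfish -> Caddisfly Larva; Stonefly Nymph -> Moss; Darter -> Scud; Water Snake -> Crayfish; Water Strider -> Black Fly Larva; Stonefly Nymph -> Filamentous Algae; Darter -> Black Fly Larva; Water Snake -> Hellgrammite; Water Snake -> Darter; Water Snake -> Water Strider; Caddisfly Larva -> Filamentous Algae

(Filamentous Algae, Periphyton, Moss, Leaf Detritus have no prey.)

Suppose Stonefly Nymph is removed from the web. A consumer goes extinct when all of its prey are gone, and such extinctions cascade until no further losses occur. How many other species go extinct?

Remove Stonefly Nymph.
Round 1: Hellgrammite (all prey gone) → extinct.
No further losses. Total secondary extinctions: 1.

1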